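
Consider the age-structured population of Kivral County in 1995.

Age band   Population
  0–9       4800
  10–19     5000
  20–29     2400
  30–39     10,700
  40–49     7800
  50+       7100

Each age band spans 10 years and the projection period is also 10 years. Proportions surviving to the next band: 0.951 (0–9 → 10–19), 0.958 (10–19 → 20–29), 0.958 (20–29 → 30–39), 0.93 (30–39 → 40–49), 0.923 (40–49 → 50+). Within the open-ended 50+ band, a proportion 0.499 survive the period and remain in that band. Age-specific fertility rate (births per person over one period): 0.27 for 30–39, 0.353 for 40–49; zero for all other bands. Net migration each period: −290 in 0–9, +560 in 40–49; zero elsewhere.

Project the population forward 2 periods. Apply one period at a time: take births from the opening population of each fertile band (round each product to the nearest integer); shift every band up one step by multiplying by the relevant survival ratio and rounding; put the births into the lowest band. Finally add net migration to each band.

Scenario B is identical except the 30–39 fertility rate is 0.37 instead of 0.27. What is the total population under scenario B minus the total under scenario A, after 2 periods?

Let group 1 be 0–9 through group 6 = 50+.
Period 1.
Births: 10700 × 0.27 = 2889  |  7800 × 0.353 = 2753 → total 5642
Group 2: 4800 × 0.951 = 4565
Group 3: 5000 × 0.958 = 4790
Group 4: 2400 × 0.958 = 2299
Group 5: 10700 × 0.93 = 9951
Group 6: 7800 × 0.923 + 7100 × 0.499 = 7199 + 3543 = 10742
Net migration: Group 1 − 290 → 5352; Group 5 + 560 → 10511
Population now: 0–9=5352, 10–19=4565, 20–29=4790, 30–39=2299, 40–49=10511, 50+=10742
Period 2.
Births: 2299 × 0.27 = 621  |  10511 × 0.353 = 3710 → total 4331
Group 2: 5352 × 0.951 = 5090
Group 3: 4565 × 0.958 = 4373
Group 4: 4790 × 0.958 = 4589
Group 5: 2299 × 0.93 = 2138
Group 6: 10511 × 0.923 + 10742 × 0.499 = 9702 + 5360 = 15062
Net migration: Group 1 − 290 → 4041; Group 5 + 560 → 2698
Population now: 0–9=4041, 10–19=5090, 20–29=4373, 30–39=4589, 40–49=2698, 50+=15062
Scenario A total after 2 periods: 35853
Scenario B projection —
Period 1.
Births: 10700 × 0.37 = 3959  |  7800 × 0.353 = 2753 → total 6712
Group 2: 4800 × 0.951 = 4565
Group 3: 5000 × 0.958 = 4790
Group 4: 2400 × 0.958 = 2299
Group 5: 10700 × 0.93 = 9951
Group 6: 7800 × 0.923 + 7100 × 0.499 = 7199 + 3543 = 10742
Net migration: Group 1 − 290 → 6422; Group 5 + 560 → 10511
Population now: 0–9=6422, 10–19=4565, 20–29=4790, 30–39=2299, 40–49=10511, 50+=10742
Period 2.
Births: 2299 × 0.37 = 851  |  10511 × 0.353 = 3710 → total 4561
Group 2: 6422 × 0.951 = 6107
Group 3: 4565 × 0.958 = 4373
Group 4: 4790 × 0.958 = 4589
Group 5: 2299 × 0.93 = 2138
Group 6: 10511 × 0.923 + 10742 × 0.499 = 9702 + 5360 = 15062
Net migration: Group 1 − 290 → 4271; Group 5 + 560 → 2698
Population now: 0–9=4271, 10–19=6107, 20–29=4373, 30–39=4589, 40–49=2698, 50+=15062
Scenario B total after 2 periods: 37100
Difference B − A = 37100 − 35853 = 1247

1247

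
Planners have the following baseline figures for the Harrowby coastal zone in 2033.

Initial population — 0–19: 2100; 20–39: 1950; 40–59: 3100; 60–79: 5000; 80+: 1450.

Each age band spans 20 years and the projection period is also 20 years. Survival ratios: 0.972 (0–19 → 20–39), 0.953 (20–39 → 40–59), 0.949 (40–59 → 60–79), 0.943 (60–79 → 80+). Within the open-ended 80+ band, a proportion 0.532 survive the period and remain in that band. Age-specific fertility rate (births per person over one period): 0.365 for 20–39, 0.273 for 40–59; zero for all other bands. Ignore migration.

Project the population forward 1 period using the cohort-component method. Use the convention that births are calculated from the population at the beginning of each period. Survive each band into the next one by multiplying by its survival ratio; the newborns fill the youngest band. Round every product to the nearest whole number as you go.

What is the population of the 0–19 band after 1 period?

Period 1:
Births: 1950 * 0.365 = 712  |  3100 * 0.273 = 846 → 1558
20–39: 2100 * 0.972 = 2041
40–59: 1950 * 0.953 = 1858
60–79: 3100 * 0.949 = 2942
80+: 5000 * 0.943 + 1450 * 0.532 = 4715 + 771 = 5486
End of period: [1558, 2041, 1858, 2942, 5486]

1558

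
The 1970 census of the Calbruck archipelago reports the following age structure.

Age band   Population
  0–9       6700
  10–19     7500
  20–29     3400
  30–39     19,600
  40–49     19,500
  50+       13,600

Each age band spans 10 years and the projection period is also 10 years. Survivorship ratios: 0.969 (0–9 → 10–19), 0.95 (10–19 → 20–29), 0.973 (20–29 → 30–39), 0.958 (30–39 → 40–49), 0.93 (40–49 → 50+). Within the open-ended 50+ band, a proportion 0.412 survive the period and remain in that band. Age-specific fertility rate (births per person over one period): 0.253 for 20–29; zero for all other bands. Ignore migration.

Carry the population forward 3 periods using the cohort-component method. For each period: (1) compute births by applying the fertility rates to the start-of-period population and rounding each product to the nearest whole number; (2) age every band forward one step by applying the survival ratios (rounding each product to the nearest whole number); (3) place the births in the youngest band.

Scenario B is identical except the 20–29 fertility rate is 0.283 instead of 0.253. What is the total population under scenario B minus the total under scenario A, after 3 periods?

486

Numbering the groups 1..6 from youngest to oldest:
Period 1.
Births: 3400 * 0.253 = 860
Group 2: 6700 * 0.969 = 6492
Group 3: 7500 * 0.95 = 7125
Group 4: 3400 * 0.973 = 3308
Group 5: 19600 * 0.958 = 18777
Group 6: 19500 * 0.93 + 13600 * 0.412 = 18135 + 5603 = 23738
Giving 860 / 6492 / 7125 / 3308 / 18777 / 23738.
Period 2.
Births: 7125 * 0.253 = 1803
Group 2: 860 * 0.969 = 833
Group 3: 6492 * 0.95 = 6167
Group 4: 7125 * 0.973 = 6933
Group 5: 3308 * 0.958 = 3169
Group 6: 18777 * 0.93 + 23738 * 0.412 = 17463 + 9780 = 27243
Giving 1803 / 833 / 6167 / 6933 / 3169 / 27243.
Period 3.
Births: 6167 * 0.253 = 1560
Group 2: 1803 * 0.969 = 1747
Group 3: 833 * 0.95 = 791
Group 4: 6167 * 0.973 = 6000
Group 5: 6933 * 0.958 = 6642
Group 6: 3169 * 0.93 + 27243 * 0.412 = 2947 + 11224 = 14171
Giving 1560 / 1747 / 791 / 6000 / 6642 / 14171.
Scenario A total after 3 periods: 30911
Scenario B projection —
Period 1.
Births: 3400 * 0.283 = 962
Group 2: 6700 * 0.969 = 6492
Group 3: 7500 * 0.95 = 7125
Group 4: 3400 * 0.973 = 3308
Group 5: 19600 * 0.958 = 18777
Group 6: 19500 * 0.93 + 13600 * 0.412 = 18135 + 5603 = 23738
Giving 962 / 6492 / 7125 / 3308 / 18777 / 23738.
Period 2.
Births: 7125 * 0.283 = 2016
Group 2: 962 * 0.969 = 932
Group 3: 6492 * 0.95 = 6167
Group 4: 7125 * 0.973 = 6933
Group 5: 3308 * 0.958 = 3169
Group 6: 18777 * 0.93 + 23738 * 0.412 = 17463 + 9780 = 27243
Giving 2016 / 932 / 6167 / 6933 / 3169 / 27243.
Period 3.
Births: 6167 * 0.283 = 1745
Group 2: 2016 * 0.969 = 1954
Group 3: 932 * 0.95 = 885
Group 4: 6167 * 0.973 = 6000
Group 5: 6933 * 0.958 = 6642
Group 6: 3169 * 0.93 + 27243 * 0.412 = 2947 + 11224 = 14171
Giving 1745 / 1954 / 885 / 6000 / 6642 / 14171.
Scenario B total after 3 periods: 31397
Difference B − A = 31397 − 30911 = 486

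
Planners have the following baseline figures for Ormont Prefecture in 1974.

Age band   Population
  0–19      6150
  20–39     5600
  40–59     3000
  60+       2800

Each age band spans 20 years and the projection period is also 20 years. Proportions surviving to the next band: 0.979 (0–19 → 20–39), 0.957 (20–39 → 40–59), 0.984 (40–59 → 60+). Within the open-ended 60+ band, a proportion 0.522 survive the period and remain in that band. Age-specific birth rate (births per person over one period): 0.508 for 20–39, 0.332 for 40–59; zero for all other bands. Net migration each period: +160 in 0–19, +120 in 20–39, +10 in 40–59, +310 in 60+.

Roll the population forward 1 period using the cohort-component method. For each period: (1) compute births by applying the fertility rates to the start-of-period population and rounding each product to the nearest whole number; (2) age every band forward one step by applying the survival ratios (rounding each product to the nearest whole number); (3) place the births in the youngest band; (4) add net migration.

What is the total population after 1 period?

Period 1:
Births: 5600 * 0.508 = 2845  |  3000 * 0.332 = 996 → total 3841
20–39: 6150 * 0.979 = 6021
40–59: 5600 * 0.957 = 5359
60+: 3000 * 0.984 + 2800 * 0.522 = 2952 + 1462 = 4414
Net migration: 0–19 + 160 → 4001; 20–39 + 120 → 6141; 40–59 + 10 → 5369; 60+ + 310 → 4724
Giving 4001 / 6141 / 5369 / 4724.
Total after period 1: 4001 + 6141 + 5369 + 4724 = 20235

20235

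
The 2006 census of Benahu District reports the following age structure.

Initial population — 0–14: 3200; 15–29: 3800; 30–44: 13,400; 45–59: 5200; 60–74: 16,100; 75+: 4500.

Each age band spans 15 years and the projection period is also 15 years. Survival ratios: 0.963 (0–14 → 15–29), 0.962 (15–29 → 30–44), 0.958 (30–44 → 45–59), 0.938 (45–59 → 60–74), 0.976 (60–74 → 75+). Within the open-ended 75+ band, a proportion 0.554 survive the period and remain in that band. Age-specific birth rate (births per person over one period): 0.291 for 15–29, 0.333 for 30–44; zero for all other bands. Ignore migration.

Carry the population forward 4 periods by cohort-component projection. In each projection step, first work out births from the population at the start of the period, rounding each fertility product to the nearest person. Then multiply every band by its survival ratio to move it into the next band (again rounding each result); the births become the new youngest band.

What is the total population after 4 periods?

28601

Numbering the groups 1..6 from youngest to oldest:
— Period 1 —
Births: 3800 × 0.291 = 1106, 13400 × 0.333 = 4462 → total 5568
Group 2: 3200 × 0.963 = 3082
Group 3: 3800 × 0.962 = 3656
Group 4: 13400 × 0.958 = 12837
Group 5: 5200 × 0.938 = 4878
Group 6: 16100 × 0.976 + 4500 × 0.554 = 15714 + 2493 = 18207
Population now: 0–14=5568, 15–29=3082, 30–44=3656, 45–59=12837, 60–74=4878, 75+=18207
— Period 2 —
Births: 3082 × 0.291 = 897, 3656 × 0.333 = 1217 → total 2114
Group 2: 5568 × 0.963 = 5362
Group 3: 3082 × 0.962 = 2965
Group 4: 3656 × 0.958 = 3502
Group 5: 12837 × 0.938 = 12041
Group 6: 4878 × 0.976 + 18207 × 0.554 = 4761 + 10087 = 14848
Population now: 0–14=2114, 15–29=5362, 30–44=2965, 45–59=3502, 60–74=12041, 75+=14848
— Period 3 —
Births: 5362 × 0.291 = 1560, 2965 × 0.333 = 987 → total 2547
Group 2: 2114 × 0.963 = 2036
Group 3: 5362 × 0.962 = 5158
Group 4: 2965 × 0.958 = 2840
Group 5: 3502 × 0.938 = 3285
Group 6: 12041 × 0.976 + 14848 × 0.554 = 11752 + 8226 = 19978
Population now: 0–14=2547, 15–29=2036, 30–44=5158, 45–59=2840, 60–74=3285, 75+=19978
— Period 4 —
Births: 2036 × 0.291 = 592, 5158 × 0.333 = 1718 → total 2310
Group 2: 2547 × 0.963 = 2453
Group 3: 2036 × 0.962 = 1959
Group 4: 5158 × 0.958 = 4941
Group 5: 2840 × 0.938 = 2664
Group 6: 3285 × 0.976 + 19978 × 0.554 = 3206 + 11068 = 14274
Population now: 0–14=2310, 15–29=2453, 30–44=1959, 45–59=4941, 60–74=2664, 75+=14274
Total after period 4: 2310 + 2453 + 1959 + 4941 + 2664 + 14274 = 28601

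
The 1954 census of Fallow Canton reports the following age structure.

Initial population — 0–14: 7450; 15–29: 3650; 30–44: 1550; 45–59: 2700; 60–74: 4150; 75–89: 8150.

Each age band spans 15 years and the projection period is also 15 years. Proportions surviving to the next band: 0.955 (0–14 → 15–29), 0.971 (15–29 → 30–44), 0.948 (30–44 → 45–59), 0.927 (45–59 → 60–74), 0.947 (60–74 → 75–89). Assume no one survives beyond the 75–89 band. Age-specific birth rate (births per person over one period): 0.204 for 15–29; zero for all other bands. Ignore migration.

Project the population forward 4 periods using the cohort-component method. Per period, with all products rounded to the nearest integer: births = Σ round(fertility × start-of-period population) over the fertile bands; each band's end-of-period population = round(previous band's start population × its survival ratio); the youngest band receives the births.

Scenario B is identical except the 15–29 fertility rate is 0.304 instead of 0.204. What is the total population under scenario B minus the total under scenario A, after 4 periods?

1496

Call the groups 1 to 6, youngest first.
Period 1:
Births: 3650 * 0.204 = 745
Group 2: 7450 * 0.955 = 7115
Group 3: 3650 * 0.971 = 3544
Group 4: 1550 * 0.948 = 1469
Group 5: 2700 * 0.927 = 2503
Group 6: 4150 * 0.947 = 3930
Population now: 0–14=745, 15–29=7115, 30–44=3544, 45–59=1469, 60–74=2503, 75–89=3930
Period 2:
Births: 7115 * 0.204 = 1451
Group 2: 745 * 0.955 = 711
Group 3: 7115 * 0.971 = 6909
Group 4: 3544 * 0.948 = 3360
Group 5: 1469 * 0.927 = 1362
Group 6: 2503 * 0.947 = 2370
Population now: 0–14=1451, 15–29=711, 30–44=6909, 45–59=3360, 60–74=1362, 75–89=2370
Period 3:
Births: 711 * 0.204 = 145
Group 2: 1451 * 0.955 = 1386
Group 3: 711 * 0.971 = 690
Group 4: 6909 * 0.948 = 6550
Group 5: 3360 * 0.927 = 3115
Group 6: 1362 * 0.947 = 1290
Population now: 0–14=145, 15–29=1386, 30–44=690, 45–59=6550, 60–74=3115, 75–89=1290
Period 4:
Births: 1386 * 0.204 = 283
Group 2: 145 * 0.955 = 138
Group 3: 1386 * 0.971 = 1346
Group 4: 690 * 0.948 = 654
Group 5: 6550 * 0.927 = 6072
Group 6: 3115 * 0.947 = 2950
Population now: 0–14=283, 15–29=138, 30–44=1346, 45–59=654, 60–74=6072, 75–89=2950
Scenario A total after 4 periods: 11443
Scenario B projection —
Period 1:
Births: 3650 * 0.304 = 1110
Group 2: 7450 * 0.955 = 7115
Group 3: 3650 * 0.971 = 3544
Group 4: 1550 * 0.948 = 1469
Group 5: 2700 * 0.927 = 2503
Group 6: 4150 * 0.947 = 3930
Population now: 0–14=1110, 15–29=7115, 30–44=3544, 45–59=1469, 60–74=2503, 75–89=3930
Period 2:
Births: 7115 * 0.304 = 2163
Group 2: 1110 * 0.955 = 1060
Group 3: 7115 * 0.971 = 6909
Group 4: 3544 * 0.948 = 3360
Group 5: 1469 * 0.927 = 1362
Group 6: 2503 * 0.947 = 2370
Population now: 0–14=2163, 15–29=1060, 30–44=6909, 45–59=3360, 60–74=1362, 75–89=2370
Period 3:
Births: 1060 * 0.304 = 322
Group 2: 2163 * 0.955 = 2066
Group 3: 1060 * 0.971 = 1029
Group 4: 6909 * 0.948 = 6550
Group 5: 3360 * 0.927 = 3115
Group 6: 1362 * 0.947 = 1290
Population now: 0–14=322, 15–29=2066, 30–44=1029, 45–59=6550, 60–74=3115, 75–89=1290
Period 4:
Births: 2066 * 0.304 = 628
Group 2: 322 * 0.955 = 308
Group 3: 2066 * 0.971 = 2006
Group 4: 1029 * 0.948 = 975
Group 5: 6550 * 0.927 = 6072
Group 6: 3115 * 0.947 = 2950
Population now: 0–14=628, 15–29=308, 30–44=2006, 45–59=975, 60–74=6072, 75–89=2950
Scenario B total after 4 periods: 12939
Difference B − A = 12939 − 11443 = 1496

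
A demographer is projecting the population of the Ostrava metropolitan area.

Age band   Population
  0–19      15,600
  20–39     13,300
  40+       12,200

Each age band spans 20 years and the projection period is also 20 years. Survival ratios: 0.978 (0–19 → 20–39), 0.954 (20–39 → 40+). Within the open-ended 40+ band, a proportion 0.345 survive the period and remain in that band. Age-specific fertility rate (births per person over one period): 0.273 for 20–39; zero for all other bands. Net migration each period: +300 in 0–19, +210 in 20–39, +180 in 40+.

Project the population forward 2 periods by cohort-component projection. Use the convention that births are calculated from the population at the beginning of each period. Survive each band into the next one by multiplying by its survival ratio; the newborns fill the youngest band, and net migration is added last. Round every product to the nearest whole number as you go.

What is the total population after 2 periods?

29405

After projecting period 1:
Births: 13300 * 0.273 = 3631
20–39: 15600 * 0.978 = 15257
40+: 13300 * 0.954 + 12200 * 0.345 = 12688 + 4209 = 16897
Net migration: 0–19 + 300 → 3931; 20–39 + 210 → 15467; 40+ + 180 → 17077
Population now: 0–19=3931, 20–39=15467, 40+=17077
After projecting period 2:
Births: 15467 * 0.273 = 4222
20–39: 3931 * 0.978 = 3845
40+: 15467 * 0.954 + 17077 * 0.345 = 14756 + 5892 = 20648
Net migration: 0–19 + 300 → 4522; 20–39 + 210 → 4055; 40+ + 180 → 20828
Population now: 0–19=4522, 20–39=4055, 40+=20828
Total after period 2: 4522 + 4055 + 20828 = 29405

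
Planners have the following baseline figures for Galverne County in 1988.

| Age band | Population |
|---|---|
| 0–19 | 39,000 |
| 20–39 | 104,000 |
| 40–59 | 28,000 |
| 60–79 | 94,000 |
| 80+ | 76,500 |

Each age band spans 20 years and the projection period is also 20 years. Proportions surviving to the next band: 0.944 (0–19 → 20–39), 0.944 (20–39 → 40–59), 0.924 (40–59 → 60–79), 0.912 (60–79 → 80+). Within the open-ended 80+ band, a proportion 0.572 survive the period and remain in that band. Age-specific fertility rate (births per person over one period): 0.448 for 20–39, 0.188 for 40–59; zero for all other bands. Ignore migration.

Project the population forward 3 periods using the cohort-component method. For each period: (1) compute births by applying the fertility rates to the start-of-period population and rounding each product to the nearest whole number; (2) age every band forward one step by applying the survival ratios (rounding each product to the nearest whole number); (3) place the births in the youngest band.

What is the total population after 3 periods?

Let band 1 be 0–19 through band 5 = 80+.
Period 1:
Births: 104000 * 0.448 = 46592 ; 28000 * 0.188 = 5264 ⇒ total 51856
Band 2: 39000 * 0.944 = 36816
Band 3: 104000 * 0.944 = 98176
Band 4: 28000 * 0.924 = 25872
Band 5: 94000 * 0.912 + 76500 * 0.572 = 85728 + 43758 = 129486
Population now: 0–19=51856, 20–39=36816, 40–59=98176, 60–79=25872, 80+=129486
Period 2:
Births: 36816 * 0.448 = 16494 ; 98176 * 0.188 = 18457 ⇒ total 34951
Band 2: 51856 * 0.944 = 48952
Band 3: 36816 * 0.944 = 34754
Band 4: 98176 * 0.924 = 90715
Band 5: 25872 * 0.912 + 129486 * 0.572 = 23595 + 74066 = 97661
Population now: 0–19=34951, 20–39=48952, 40–59=34754, 60–79=90715, 80+=97661
Period 3:
Births: 48952 * 0.448 = 21930 ; 34754 * 0.188 = 6534 ⇒ total 28464
Band 2: 34951 * 0.944 = 32994
Band 3: 48952 * 0.944 = 46211
Band 4: 34754 * 0.924 = 32113
Band 5: 90715 * 0.912 + 97661 * 0.572 = 82732 + 55862 = 138594
Population now: 0–19=28464, 20–39=32994, 40–59=46211, 60–79=32113, 80+=138594
Total after period 3: 28464 + 32994 + 46211 + 32113 + 138594 = 278376

278376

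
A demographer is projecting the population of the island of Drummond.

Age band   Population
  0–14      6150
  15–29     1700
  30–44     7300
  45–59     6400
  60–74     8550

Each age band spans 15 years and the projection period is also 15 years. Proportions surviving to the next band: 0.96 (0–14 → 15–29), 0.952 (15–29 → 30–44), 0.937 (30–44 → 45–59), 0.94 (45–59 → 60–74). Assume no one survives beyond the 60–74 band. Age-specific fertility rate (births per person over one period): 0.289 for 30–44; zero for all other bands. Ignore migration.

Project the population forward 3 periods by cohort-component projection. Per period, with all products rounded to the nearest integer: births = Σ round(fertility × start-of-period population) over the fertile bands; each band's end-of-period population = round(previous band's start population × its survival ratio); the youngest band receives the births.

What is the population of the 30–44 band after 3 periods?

Call the groups 1 to 5, youngest first.
Period 1:
Births: 7300 × 0.289 = 2110
Group 2: 6150 × 0.96 = 5904
Group 3: 1700 × 0.952 = 1618
Group 4: 7300 × 0.937 = 6840
Group 5: 6400 × 0.94 = 6016
End of period: [2110, 5904, 1618, 6840, 6016]
Period 2:
Births: 1618 × 0.289 = 468
Group 2: 2110 × 0.96 = 2026
Group 3: 5904 × 0.952 = 5621
Group 4: 1618 × 0.937 = 1516
Group 5: 6840 × 0.94 = 6430
End of period: [468, 2026, 5621, 1516, 6430]
Period 3:
Births: 5621 × 0.289 = 1624
Group 2: 468 × 0.96 = 449
Group 3: 2026 × 0.952 = 1929
Group 4: 5621 × 0.937 = 5267
Group 5: 1516 × 0.94 = 1425
End of period: [1624, 449, 1929, 5267, 1425]

1929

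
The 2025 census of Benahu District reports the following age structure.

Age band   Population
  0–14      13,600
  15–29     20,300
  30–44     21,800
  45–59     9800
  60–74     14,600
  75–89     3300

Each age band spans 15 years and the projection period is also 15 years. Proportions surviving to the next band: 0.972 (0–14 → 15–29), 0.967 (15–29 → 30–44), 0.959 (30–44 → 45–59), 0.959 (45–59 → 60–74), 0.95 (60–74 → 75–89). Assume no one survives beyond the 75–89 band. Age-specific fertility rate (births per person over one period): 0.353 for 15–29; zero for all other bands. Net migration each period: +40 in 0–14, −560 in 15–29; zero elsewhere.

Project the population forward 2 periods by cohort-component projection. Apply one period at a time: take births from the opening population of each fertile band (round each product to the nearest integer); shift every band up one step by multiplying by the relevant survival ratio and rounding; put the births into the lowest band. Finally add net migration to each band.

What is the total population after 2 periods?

Call the bands 1 to 6, youngest first.
After projecting period 1:
Births: 20300 × 0.353 = 7166
Band 2: 13600 × 0.972 = 13219
Band 3: 20300 × 0.967 = 19630
Band 4: 21800 × 0.959 = 20906
Band 5: 9800 × 0.959 = 9398
Band 6: 14600 × 0.95 = 13870
Net migration: Band 1 + 40 → 7206; Band 2 − 560 → 12659
→ [7206, 12659, 19630, 20906, 9398, 13870]
After projecting period 2:
Births: 12659 × 0.353 = 4469
Band 2: 7206 × 0.972 = 7004
Band 3: 12659 × 0.967 = 12241
Band 4: 19630 × 0.959 = 18825
Band 5: 20906 × 0.959 = 20049
Band 6: 9398 × 0.95 = 8928
Net migration: Band 1 + 40 → 4509; Band 2 − 560 → 6444
→ [4509, 6444, 12241, 18825, 20049, 8928]
Total after period 2: 4509 + 6444 + 12241 + 18825 + 20049 + 8928 = 70996

70996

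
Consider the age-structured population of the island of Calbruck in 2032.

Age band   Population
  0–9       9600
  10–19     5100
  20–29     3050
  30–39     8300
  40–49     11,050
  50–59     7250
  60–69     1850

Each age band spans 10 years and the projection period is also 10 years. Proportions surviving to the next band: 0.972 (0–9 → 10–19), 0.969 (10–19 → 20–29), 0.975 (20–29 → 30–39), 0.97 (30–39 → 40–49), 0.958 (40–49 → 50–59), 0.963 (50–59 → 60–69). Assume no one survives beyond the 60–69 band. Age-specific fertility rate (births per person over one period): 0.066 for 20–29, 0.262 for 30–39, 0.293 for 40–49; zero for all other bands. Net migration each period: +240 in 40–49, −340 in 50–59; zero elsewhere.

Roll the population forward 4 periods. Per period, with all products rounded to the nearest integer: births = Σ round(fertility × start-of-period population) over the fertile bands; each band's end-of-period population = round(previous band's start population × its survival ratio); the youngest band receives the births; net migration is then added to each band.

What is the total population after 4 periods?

30996

Numbering the bands 1..7 from youngest to oldest:
After projecting period 1:
Births: 3050 × 0.066 = 201  |  8300 × 0.262 = 2175  |  11050 × 0.293 = 3238 → 5614
Band 2: 9600 × 0.972 = 9331
Band 3: 5100 × 0.969 = 4942
Band 4: 3050 × 0.975 = 2974
Band 5: 8300 × 0.97 = 8051
Band 6: 11050 × 0.958 = 10586
Band 7: 7250 × 0.963 = 6982
Net migration: Band 5 + 240 → 8291; Band 6 − 340 → 10246
→ [5614, 9331, 4942, 2974, 8291, 10246, 6982]
After projecting period 2:
Births: 4942 × 0.066 = 326  |  2974 × 0.262 = 779  |  8291 × 0.293 = 2429 → 3534
Band 2: 5614 × 0.972 = 5457
Band 3: 9331 × 0.969 = 9042
Band 4: 4942 × 0.975 = 4818
Band 5: 2974 × 0.97 = 2885
Band 6: 8291 × 0.958 = 7943
Band 7: 10246 × 0.963 = 9867
Net migration: Band 5 + 240 → 3125; Band 6 − 340 → 7603
→ [3534, 5457, 9042, 4818, 3125, 7603, 9867]
After projecting period 3:
Births: 9042 × 0.066 = 597  |  4818 × 0.262 = 1262  |  3125 × 0.293 = 916 → 2775
Band 2: 3534 × 0.972 = 3435
Band 3: 5457 × 0.969 = 5288
Band 4: 9042 × 0.975 = 8816
Band 5: 4818 × 0.97 = 4673
Band 6: 3125 × 0.958 = 2994
Band 7: 7603 × 0.963 = 7322
Net migration: Band 5 + 240 → 4913; Band 6 − 340 → 2654
→ [2775, 3435, 5288, 8816, 4913, 2654, 7322]
After projecting period 4:
Births: 5288 × 0.066 = 349  |  8816 × 0.262 = 2310  |  4913 × 0.293 = 1440 → 4099
Band 2: 2775 × 0.972 = 2697
Band 3: 3435 × 0.969 = 3329
Band 4: 5288 × 0.975 = 5156
Band 5: 8816 × 0.97 = 8552
Band 6: 4913 × 0.958 = 4707
Band 7: 2654 × 0.963 = 2556
Net migration: Band 5 + 240 → 8792; Band 6 − 340 → 4367
→ [4099, 2697, 3329, 5156, 8792, 4367, 2556]
Total after period 4: 4099 + 2697 + 3329 + 5156 + 8792 + 4367 + 2556 = 30996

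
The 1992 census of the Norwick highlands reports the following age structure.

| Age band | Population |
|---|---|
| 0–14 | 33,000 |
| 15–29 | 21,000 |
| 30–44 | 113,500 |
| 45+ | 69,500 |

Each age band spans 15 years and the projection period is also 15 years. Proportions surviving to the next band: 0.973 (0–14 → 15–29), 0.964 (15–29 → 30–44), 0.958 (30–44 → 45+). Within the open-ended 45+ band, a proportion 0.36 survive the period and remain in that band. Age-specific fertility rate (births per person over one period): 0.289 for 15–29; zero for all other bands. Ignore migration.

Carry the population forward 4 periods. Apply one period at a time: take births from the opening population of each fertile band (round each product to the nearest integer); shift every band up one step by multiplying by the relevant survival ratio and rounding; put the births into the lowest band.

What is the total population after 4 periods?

37856

After projecting period 1:
Births: 21000 × 0.289 = 6069
15–29: 33000 × 0.973 = 32109
30–44: 21000 × 0.964 = 20244
45+: 113500 × 0.958 + 69500 × 0.36 = 108733 + 25020 = 133753
→ [6069, 32109, 20244, 133753]
After projecting period 2:
Births: 32109 × 0.289 = 9280
15–29: 6069 × 0.973 = 5905
30–44: 32109 × 0.964 = 30953
45+: 20244 × 0.958 + 133753 × 0.36 = 19394 + 48151 = 67545
→ [9280, 5905, 30953, 67545]
After projecting period 3:
Births: 5905 × 0.289 = 1707
15–29: 9280 × 0.973 = 9029
30–44: 5905 × 0.964 = 5692
45+: 30953 × 0.958 + 67545 × 0.36 = 29653 + 24316 = 53969
→ [1707, 9029, 5692, 53969]
After projecting period 4:
Births: 9029 × 0.289 = 2609
15–29: 1707 × 0.973 = 1661
30–44: 9029 × 0.964 = 8704
45+: 5692 × 0.958 + 53969 × 0.36 = 5453 + 19429 = 24882
→ [2609, 1661, 8704, 24882]
Total after period 4: 2609 + 1661 + 8704 + 24882 = 37856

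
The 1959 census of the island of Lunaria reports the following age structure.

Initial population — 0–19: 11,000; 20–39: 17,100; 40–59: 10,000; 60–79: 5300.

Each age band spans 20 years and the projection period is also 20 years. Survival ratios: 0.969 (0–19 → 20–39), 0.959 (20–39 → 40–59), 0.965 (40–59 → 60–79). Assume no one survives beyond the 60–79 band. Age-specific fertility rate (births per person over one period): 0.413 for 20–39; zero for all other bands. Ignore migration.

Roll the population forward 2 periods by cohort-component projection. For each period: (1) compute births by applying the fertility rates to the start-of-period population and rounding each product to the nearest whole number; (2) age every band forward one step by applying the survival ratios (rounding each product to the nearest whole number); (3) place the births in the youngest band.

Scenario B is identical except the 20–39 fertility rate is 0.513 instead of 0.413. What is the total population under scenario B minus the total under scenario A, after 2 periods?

2723

Numbering the groups 1..4 from youngest to oldest:
Period 1.
Births: 17100 * 0.413 = 7062
Group 2: 11000 * 0.969 = 10659
Group 3: 17100 * 0.959 = 16399
Group 4: 10000 * 0.965 = 9650
End of period: [7062, 10659, 16399, 9650]
Period 2.
Births: 10659 * 0.413 = 4402
Group 2: 7062 * 0.969 = 6843
Group 3: 10659 * 0.959 = 10222
Group 4: 16399 * 0.965 = 15825
End of period: [4402, 6843, 10222, 15825]
Scenario A total after 2 periods: 37292
Scenario B projection —
Period 1.
Births: 17100 * 0.513 = 8772
Group 2: 11000 * 0.969 = 10659
Group 3: 17100 * 0.959 = 16399
Group 4: 10000 * 0.965 = 9650
End of period: [8772, 10659, 16399, 9650]
Period 2.
Births: 10659 * 0.513 = 5468
Group 2: 8772 * 0.969 = 8500
Group 3: 10659 * 0.959 = 10222
Group 4: 16399 * 0.965 = 15825
End of period: [5468, 8500, 10222, 15825]
Scenario B total after 2 periods: 40015
Difference B − A = 40015 − 37292 = 2723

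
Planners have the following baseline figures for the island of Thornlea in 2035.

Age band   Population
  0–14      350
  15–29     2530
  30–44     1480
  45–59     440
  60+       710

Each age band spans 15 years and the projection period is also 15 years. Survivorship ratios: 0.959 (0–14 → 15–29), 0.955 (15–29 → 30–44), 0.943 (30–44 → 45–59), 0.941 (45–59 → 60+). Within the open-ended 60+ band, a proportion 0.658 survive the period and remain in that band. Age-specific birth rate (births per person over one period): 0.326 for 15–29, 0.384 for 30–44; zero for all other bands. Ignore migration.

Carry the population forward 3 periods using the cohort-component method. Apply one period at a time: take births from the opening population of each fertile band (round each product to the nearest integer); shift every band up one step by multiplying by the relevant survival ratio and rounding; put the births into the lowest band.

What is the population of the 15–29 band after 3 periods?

995

Numbering the groups 1..5 from youngest to oldest:
Period 1.
Births: 2530 × 0.326 = 825 ; 1480 × 0.384 = 568 ⇒ total 1393
Group 2: 350 × 0.959 = 336
Group 3: 2530 × 0.955 = 2416
Group 4: 1480 × 0.943 = 1396
Group 5: 440 × 0.941 + 710 × 0.658 = 414 + 467 = 881
Population now: 0–14=1393, 15–29=336, 30–44=2416, 45–59=1396, 60+=881
Period 2.
Births: 336 × 0.326 = 110 ; 2416 × 0.384 = 928 ⇒ total 1038
Group 2: 1393 × 0.959 = 1336
Group 3: 336 × 0.955 = 321
Group 4: 2416 × 0.943 = 2278
Group 5: 1396 × 0.941 + 881 × 0.658 = 1314 + 580 = 1894
Population now: 0–14=1038, 15–29=1336, 30–44=321, 45–59=2278, 60+=1894
Period 3.
Births: 1336 × 0.326 = 436 ; 321 × 0.384 = 123 ⇒ total 559
Group 2: 1038 × 0.959 = 995
Group 3: 1336 × 0.955 = 1276
Group 4: 321 × 0.943 = 303
Group 5: 2278 × 0.941 + 1894 × 0.658 = 2144 + 1246 = 3390
Population now: 0–14=559, 15–29=995, 30–44=1276, 45–59=303, 60+=3390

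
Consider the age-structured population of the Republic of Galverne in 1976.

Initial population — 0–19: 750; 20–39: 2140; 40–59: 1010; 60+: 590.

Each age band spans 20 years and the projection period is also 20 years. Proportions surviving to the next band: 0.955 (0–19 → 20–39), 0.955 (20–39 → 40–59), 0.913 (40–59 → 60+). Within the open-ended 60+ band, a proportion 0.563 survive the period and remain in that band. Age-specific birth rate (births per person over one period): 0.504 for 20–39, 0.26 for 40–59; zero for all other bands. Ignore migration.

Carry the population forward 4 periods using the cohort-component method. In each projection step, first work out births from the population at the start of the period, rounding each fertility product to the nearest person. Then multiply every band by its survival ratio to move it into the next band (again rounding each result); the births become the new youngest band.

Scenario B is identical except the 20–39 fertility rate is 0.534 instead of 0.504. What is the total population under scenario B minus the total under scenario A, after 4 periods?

193

(Bands numbered youngest = 1 to oldest = 4.)
— Period 1 —
Births: 2140 × 0.504 = 1079  |  1010 × 0.26 = 263 → 1342
Band 2: 750 × 0.955 = 716
Band 3: 2140 × 0.955 = 2044
Band 4: 1010 × 0.913 + 590 × 0.563 = 922 + 332 = 1254
Giving 1342 / 716 / 2044 / 1254.
— Period 2 —
Births: 716 × 0.504 = 361  |  2044 × 0.26 = 531 → 892
Band 2: 1342 × 0.955 = 1282
Band 3: 716 × 0.955 = 684
Band 4: 2044 × 0.913 + 1254 × 0.563 = 1866 + 706 = 2572
Giving 892 / 1282 / 684 / 2572.
— Period 3 —
Births: 1282 × 0.504 = 646  |  684 × 0.26 = 178 → 824
Band 2: 892 × 0.955 = 852
Band 3: 1282 × 0.955 = 1224
Band 4: 684 × 0.913 + 2572 × 0.563 = 624 + 1448 = 2072
Giving 824 / 852 / 1224 / 2072.
— Period 4 —
Births: 852 × 0.504 = 429  |  1224 × 0.26 = 318 → 747
Band 2: 824 × 0.955 = 787
Band 3: 852 × 0.955 = 814
Band 4: 1224 × 0.913 + 2072 × 0.563 = 1118 + 1167 = 2285
Giving 747 / 787 / 814 / 2285.
Scenario A total after 4 periods: 4633
Scenario B projection —
— Period 1 —
Births: 2140 × 0.534 = 1143  |  1010 × 0.26 = 263 → 1406
Band 2: 750 × 0.955 = 716
Band 3: 2140 × 0.955 = 2044
Band 4: 1010 × 0.913 + 590 × 0.563 = 922 + 332 = 1254
Giving 1406 / 716 / 2044 / 1254.
— Period 2 —
Births: 716 × 0.534 = 382  |  2044 × 0.26 = 531 → 913
Band 2: 1406 × 0.955 = 1343
Band 3: 716 × 0.955 = 684
Band 4: 2044 × 0.913 + 1254 × 0.563 = 1866 + 706 = 2572
Giving 913 / 1343 / 684 / 2572.
— Period 3 —
Births: 1343 × 0.534 = 717  |  684 × 0.26 = 178 → 895
Band 2: 913 × 0.955 = 872
Band 3: 1343 × 0.955 = 1283
Band 4: 684 × 0.913 + 2572 × 0.563 = 624 + 1448 = 2072
Giving 895 / 872 / 1283 / 2072.
— Period 4 —
Births: 872 × 0.534 = 466  |  1283 × 0.26 = 334 → 800
Band 2: 895 × 0.955 = 855
Band 3: 872 × 0.955 = 833
Band 4: 1283 × 0.913 + 2072 × 0.563 = 1171 + 1167 = 2338
Giving 800 / 855 / 833 / 2338.
Scenario B total after 4 periods: 4826
Difference B − A = 4826 − 4633 = 193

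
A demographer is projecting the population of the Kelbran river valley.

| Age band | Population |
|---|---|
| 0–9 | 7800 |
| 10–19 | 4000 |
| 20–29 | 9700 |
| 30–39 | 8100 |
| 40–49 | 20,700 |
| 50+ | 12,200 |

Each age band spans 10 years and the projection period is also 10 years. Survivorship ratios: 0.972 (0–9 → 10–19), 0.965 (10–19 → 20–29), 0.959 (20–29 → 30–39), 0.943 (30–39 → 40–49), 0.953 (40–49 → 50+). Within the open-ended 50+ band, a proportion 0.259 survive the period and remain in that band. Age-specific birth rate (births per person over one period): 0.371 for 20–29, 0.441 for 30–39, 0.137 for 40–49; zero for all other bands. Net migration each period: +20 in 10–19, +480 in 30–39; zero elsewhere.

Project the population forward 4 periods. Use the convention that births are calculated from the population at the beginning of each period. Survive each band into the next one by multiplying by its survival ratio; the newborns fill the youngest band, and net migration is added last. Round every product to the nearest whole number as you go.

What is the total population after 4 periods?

[period 1]
Births: 9700 * 0.371 = 3599 ; 8100 * 0.441 = 3572 ; 20700 * 0.137 = 2836 → 10007
10–19: 7800 * 0.972 = 7582
20–29: 4000 * 0.965 = 3860
30–39: 9700 * 0.959 = 9302
40–49: 8100 * 0.943 = 7638
50+: 20700 * 0.953 + 12200 * 0.259 = 19727 + 3160 = 22887
Net migration: 10–19 + 20 → 7602; 30–39 + 480 → 9782
End of period: [10007, 7602, 3860, 9782, 7638, 22887]
[period 2]
Births: 3860 * 0.371 = 1432 ; 9782 * 0.441 = 4314 ; 7638 * 0.137 = 1046 → 6792
10–19: 10007 * 0.972 = 9727
20–29: 7602 * 0.965 = 7336
30–39: 3860 * 0.959 = 3702
40–49: 9782 * 0.943 = 9224
50+: 7638 * 0.953 + 22887 * 0.259 = 7279 + 5928 = 13207
Net migration: 10–19 + 20 → 9747; 30–39 + 480 → 4182
End of period: [6792, 9747, 7336, 4182, 9224, 13207]
[period 3]
Births: 7336 * 0.371 = 2722 ; 4182 * 0.441 = 1844 ; 9224 * 0.137 = 1264 → 5830
10–19: 6792 * 0.972 = 6602
20–29: 9747 * 0.965 = 9406
30–39: 7336 * 0.959 = 7035
40–49: 4182 * 0.943 = 3944
50+: 9224 * 0.953 + 13207 * 0.259 = 8790 + 3421 = 12211
Net migration: 10–19 + 20 → 6622; 30–39 + 480 → 7515
End of period: [5830, 6622, 9406, 7515, 3944, 12211]
[period 4]
Births: 9406 * 0.371 = 3490 ; 7515 * 0.441 = 3314 ; 3944 * 0.137 = 540 → 7344
10–19: 5830 * 0.972 = 5667
20–29: 6622 * 0.965 = 6390
30–39: 9406 * 0.959 = 9020
40–49: 7515 * 0.943 = 7087
50+: 3944 * 0.953 + 12211 * 0.259 = 3759 + 3163 = 6922
Net migration: 10–19 + 20 → 5687; 30–39 + 480 → 9500
End of period: [7344, 5687, 6390, 9500, 7087, 6922]
Total after period 4: 7344 + 5687 + 6390 + 9500 + 7087 + 6922 = 42930

42930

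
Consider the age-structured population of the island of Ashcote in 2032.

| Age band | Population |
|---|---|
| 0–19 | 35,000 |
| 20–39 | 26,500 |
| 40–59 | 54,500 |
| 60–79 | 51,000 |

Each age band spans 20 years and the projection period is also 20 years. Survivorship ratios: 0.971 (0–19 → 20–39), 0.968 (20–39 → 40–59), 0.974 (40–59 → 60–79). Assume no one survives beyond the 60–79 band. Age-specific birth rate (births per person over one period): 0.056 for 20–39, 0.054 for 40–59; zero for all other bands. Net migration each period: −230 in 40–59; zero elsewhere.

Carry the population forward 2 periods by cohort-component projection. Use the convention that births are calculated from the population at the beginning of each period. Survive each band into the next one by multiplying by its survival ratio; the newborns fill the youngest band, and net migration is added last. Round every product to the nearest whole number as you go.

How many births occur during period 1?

After projecting period 1:
Births: 26500 * 0.056 = 1484, 54500 * 0.054 = 2943 — total 4427
20–39: 35000 * 0.971 = 33985
40–59: 26500 * 0.968 = 25652
60–79: 54500 * 0.974 = 53083
Net migration: 40–59 − 230 → 25422
End of period: [4427, 33985, 25422, 53083]

4427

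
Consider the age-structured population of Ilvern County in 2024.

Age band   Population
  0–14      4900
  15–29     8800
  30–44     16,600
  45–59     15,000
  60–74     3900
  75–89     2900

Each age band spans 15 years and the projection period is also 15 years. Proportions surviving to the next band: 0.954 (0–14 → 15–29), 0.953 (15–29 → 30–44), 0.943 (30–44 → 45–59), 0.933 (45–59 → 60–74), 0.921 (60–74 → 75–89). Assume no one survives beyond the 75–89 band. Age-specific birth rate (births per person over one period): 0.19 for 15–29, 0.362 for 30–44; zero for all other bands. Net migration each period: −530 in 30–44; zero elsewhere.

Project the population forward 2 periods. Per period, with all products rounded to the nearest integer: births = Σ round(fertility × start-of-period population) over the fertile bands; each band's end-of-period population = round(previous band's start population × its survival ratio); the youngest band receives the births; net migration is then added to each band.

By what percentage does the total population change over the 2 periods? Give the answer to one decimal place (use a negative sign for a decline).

-4.2

Let band 1 be 0–14 through band 6 = 75–89.
— Period 1 —
Births: 8800 × 0.19 = 1672, 16600 × 0.362 = 6009 ⇒ total 7681
Band 2: 4900 × 0.954 = 4675
Band 3: 8800 × 0.953 = 8386
Band 4: 16600 × 0.943 = 15654
Band 5: 15000 × 0.933 = 13995
Band 6: 3900 × 0.921 = 3592
Net migration: Band 3 − 530 → 7856
Population now: 0–14=7681, 15–29=4675, 30–44=7856, 45–59=15654, 60–74=13995, 75–89=3592
— Period 2 —
Births: 4675 × 0.19 = 888, 7856 × 0.362 = 2844 ⇒ total 3732
Band 2: 7681 × 0.954 = 7328
Band 3: 4675 × 0.953 = 4455
Band 4: 7856 × 0.943 = 7408
Band 5: 15654 × 0.933 = 14605
Band 6: 13995 × 0.921 = 12889
Net migration: Band 3 − 530 → 3925
Population now: 0–14=3732, 15–29=7328, 30–44=3925, 45–59=7408, 60–74=14605, 75–89=12889
Total: 52100 → 49887; change = -2213; percentage change = -4.2%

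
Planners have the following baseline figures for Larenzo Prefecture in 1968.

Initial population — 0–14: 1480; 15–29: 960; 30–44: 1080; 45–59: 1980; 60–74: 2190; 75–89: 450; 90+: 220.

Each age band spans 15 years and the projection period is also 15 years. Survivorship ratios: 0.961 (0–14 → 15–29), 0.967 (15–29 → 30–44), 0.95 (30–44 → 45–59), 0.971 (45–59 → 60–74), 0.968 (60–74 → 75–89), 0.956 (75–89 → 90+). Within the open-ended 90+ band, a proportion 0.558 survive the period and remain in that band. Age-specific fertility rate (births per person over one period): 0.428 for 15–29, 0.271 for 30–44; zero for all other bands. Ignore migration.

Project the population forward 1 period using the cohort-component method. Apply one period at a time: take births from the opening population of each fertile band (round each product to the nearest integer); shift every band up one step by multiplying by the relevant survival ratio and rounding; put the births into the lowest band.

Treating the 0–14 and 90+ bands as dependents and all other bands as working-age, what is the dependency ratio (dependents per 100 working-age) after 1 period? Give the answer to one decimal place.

Period 1.
Births: 960 × 0.428 = 411, 1080 × 0.271 = 293 — total 704
15–29: 1480 × 0.961 = 1422
30–44: 960 × 0.967 = 928
45–59: 1080 × 0.95 = 1026
60–74: 1980 × 0.971 = 1923
75–89: 2190 × 0.968 = 2120
90+: 450 × 0.956 + 220 × 0.558 = 430 + 123 = 553
Giving 704 / 1422 / 928 / 1026 / 1923 / 2120 / 553.
Dependents (band 0–14 + band 90+) = 704 + 553 = 1257; working-age = 7419; ratio = 1257/7419 × 100 = 16.9

16.9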